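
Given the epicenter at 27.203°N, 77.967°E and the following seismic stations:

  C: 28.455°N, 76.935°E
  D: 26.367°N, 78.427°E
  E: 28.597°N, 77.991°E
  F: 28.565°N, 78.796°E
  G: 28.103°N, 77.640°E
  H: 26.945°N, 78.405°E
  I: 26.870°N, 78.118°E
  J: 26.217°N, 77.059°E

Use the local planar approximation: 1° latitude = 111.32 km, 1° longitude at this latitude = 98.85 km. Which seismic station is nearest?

Distances from 27.203°N, 77.967°E:
C: √((1.252·111.32)² + (-1.032·98.85)²) = √(19424.73278 + 10406.69297) = 172.718 km
D: √((-0.836·111.32)² + (0.460·98.85)²) = √(8660.81875 + 2067.61184) = 103.578 km
E: √((1.394·111.32)² + (0.024·98.85)²) = √(24080.85723 + 5.62828) = 155.198 km
F: √((1.362·111.32)² + (0.829·98.85)²) = √(22987.96941 + 6715.25345) = 172.346 km
G: √((0.900·111.32)² + (-0.327·98.85)²) = √(10037.63534 + 1044.83774) = 105.273 km
H: √((-0.258·111.32)² + (0.438·98.85)²) = √(824.87057 + 1874.56959) = 51.956 km
I: √((-0.333·111.32)² + (0.151·98.85)²) = √(1374.15228 + 222.79592) = 39.962 km
J: √((-0.986·111.32)² + (-0.908·98.85)²) = √(12047.59127 + 8056.10363) = 141.787 km
Minimum: I at 39.962 km.

I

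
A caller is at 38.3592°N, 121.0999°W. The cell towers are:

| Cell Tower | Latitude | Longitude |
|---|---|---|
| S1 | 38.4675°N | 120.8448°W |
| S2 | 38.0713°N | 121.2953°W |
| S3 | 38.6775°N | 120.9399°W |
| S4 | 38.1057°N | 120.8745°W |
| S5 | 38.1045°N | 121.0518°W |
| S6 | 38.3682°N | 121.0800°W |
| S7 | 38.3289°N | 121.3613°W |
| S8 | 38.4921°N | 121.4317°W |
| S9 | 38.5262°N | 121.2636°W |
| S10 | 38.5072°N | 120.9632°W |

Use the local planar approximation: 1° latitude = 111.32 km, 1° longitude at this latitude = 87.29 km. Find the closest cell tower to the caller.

S6

Distances from 38.3592°N, 121.0999°W:
S1: √((0.1083·111.32)² + (0.2551·87.29)²) = √(145.346075 + 495.849528) = 25.3218 km
S2: √((-0.2879·111.32)² + (-0.1954·87.29)²) = √(1027.140196 + 290.923032) = 36.3051 km
S3: √((0.3183·111.32)² + (0.1600·87.29)²) = √(1255.508544 + 195.060329) = 38.0863 km
S4: √((-0.2535·111.32)² + (0.2254·87.29)²) = √(796.346953 + 387.112157) = 34.4014 km
S5: √((-0.2547·111.32)² + (0.0481·87.29)²) = √(803.904177 + 17.628653) = 28.6624 km
S6: √((0.0090·111.32)² + (0.0199·87.29)²) = √(1.003764 + 3.017416) = 2.0053 km
S7: √((-0.0303·111.32)² + (-0.2614·87.29)²) = √(11.377102 + 520.643144) = 23.0656 km
S8: √((0.1329·111.32)² + (-0.3318·87.29)²) = √(218.875100 + 838.845058) = 32.5226 km
S9: √((0.1670·111.32)² + (-0.1637·87.29)²) = √(345.604459 + 204.186181) = 23.4476 km
S10: √((0.1480·111.32)² + (0.1367·87.29)²) = √(271.437487 + 142.385582) = 20.3426 km
Minimum: S6 at 2.0053 km.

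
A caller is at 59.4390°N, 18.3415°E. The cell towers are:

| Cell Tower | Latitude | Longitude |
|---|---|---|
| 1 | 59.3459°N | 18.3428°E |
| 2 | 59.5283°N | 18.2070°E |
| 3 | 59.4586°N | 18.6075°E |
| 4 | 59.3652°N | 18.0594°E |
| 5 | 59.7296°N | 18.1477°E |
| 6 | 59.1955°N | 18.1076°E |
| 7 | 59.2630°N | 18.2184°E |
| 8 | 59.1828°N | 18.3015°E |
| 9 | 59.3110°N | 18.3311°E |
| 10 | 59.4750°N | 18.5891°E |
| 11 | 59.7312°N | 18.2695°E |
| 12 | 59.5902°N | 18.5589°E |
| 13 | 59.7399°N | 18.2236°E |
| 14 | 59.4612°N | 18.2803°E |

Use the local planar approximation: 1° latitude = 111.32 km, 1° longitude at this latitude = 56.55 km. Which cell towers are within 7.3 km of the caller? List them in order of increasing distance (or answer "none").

14

Distances from 59.4390°N, 18.3415°E:
1: √((-0.0931·111.32)² + (0.0013·56.55)²) = √(107.410257 + 0.005404) = 10.3642 km
2: √((0.0893·111.32)² + (-0.1345·56.55)²) = √(98.821016 + 57.850856) = 12.5169 km
3: √((0.0196·111.32)² + (0.2660·56.55)²) = √(4.760565 + 226.270789) = 15.1997 km
4: √((-0.0738·111.32)² + (-0.2821·56.55)²) = √(67.493060 + 254.490392) = 17.9439 km
5: √((0.2906·111.32)² + (-0.1938·56.55)²) = √(1046.496103 + 120.108229) = 34.1556 km
6: √((-0.2435·111.32)² + (-0.2339·56.55)²) = √(734.758005 + 174.954719) = 30.1614 km
7: √((-0.1760·111.32)² + (-0.1231·56.55)²) = √(383.859003 + 48.459767) = 20.7923 km
8: √((-0.2562·111.32)² + (-0.0400·56.55)²) = √(813.400895 + 5.116644) = 28.6097 km
9: √((-0.1280·111.32)² + (-0.0104·56.55)²) = √(203.032861 + 0.345885) = 14.2611 km
10: √((0.0360·111.32)² + (0.2476·56.55)²) = √(16.060217 + 196.049843) = 14.5640 km
11: √((0.2922·111.32)² + (-0.0720·56.55)²) = √(1058.051528 + 16.577927) = 32.7815 km
12: √((0.1512·111.32)² + (0.2174·56.55)²) = √(283.302220 + 151.141698) = 20.8433 km
13: √((0.3009·111.32)² + (-0.1179·56.55)²) = √(1121.994611 + 44.452156) = 34.1533 km
14: √((0.0222·111.32)² + (-0.0612·56.55)²) = √(6.107343 + 11.977552) = 4.2526 km
Threshold 7.3 km: 14 (4.2526 km) is within range.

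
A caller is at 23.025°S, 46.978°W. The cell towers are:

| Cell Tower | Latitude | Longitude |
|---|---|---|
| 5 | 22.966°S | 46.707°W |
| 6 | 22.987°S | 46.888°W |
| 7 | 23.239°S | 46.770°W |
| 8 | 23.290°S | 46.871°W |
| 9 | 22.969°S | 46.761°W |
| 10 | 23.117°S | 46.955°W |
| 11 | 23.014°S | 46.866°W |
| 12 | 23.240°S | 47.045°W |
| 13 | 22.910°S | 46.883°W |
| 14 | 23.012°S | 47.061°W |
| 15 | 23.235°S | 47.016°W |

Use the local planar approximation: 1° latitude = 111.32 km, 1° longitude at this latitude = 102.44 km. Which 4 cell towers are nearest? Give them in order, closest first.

Distances from 23.025°S, 46.978°W:
5: √((0.059·111.32)² + (0.271·102.44)²) = √(43.13705 + 770.68645) = 28.528 km
6: √((0.038·111.32)² + (0.090·102.44)²) = √(17.89425 + 85.00102) = 10.144 km
7: √((-0.214·111.32)² + (0.208·102.44)²) = √(567.51055 + 454.01041) = 31.961 km
8: √((-0.265·111.32)² + (0.107·102.44)²) = √(870.23820 + 120.14527) = 31.470 km
9: √((0.056·111.32)² + (0.217·102.44)²) = √(38.86176 + 494.14978) = 23.087 km
10: √((-0.092·111.32)² + (0.023·102.44)²) = √(104.88709 + 5.55130) = 10.509 km
11: √((0.011·111.32)² + (0.112·102.44)²) = √(1.49945 + 131.63615) = 11.538 km
12: √((-0.215·111.32)² + (-0.067·102.44)²) = √(572.82678 + 47.10736) = 24.898 km
13: √((0.115·111.32)² + (0.095·102.44)²) = √(163.88608 + 94.70793) = 16.081 km
14: √((0.013·111.32)² + (-0.083·102.44)²) = √(2.09427 + 72.29285) = 8.625 km
15: √((-0.210·111.32)² + (-0.038·102.44)²) = √(546.49348 + 15.15327) = 23.699 km
Sorted: 14 (8.625 km) < 6 (10.144 km) < 10 (10.509 km) < 11 (11.538 km) < 13 (16.081 km) < 9 (23.087 km) < …

14, 6, 10, 11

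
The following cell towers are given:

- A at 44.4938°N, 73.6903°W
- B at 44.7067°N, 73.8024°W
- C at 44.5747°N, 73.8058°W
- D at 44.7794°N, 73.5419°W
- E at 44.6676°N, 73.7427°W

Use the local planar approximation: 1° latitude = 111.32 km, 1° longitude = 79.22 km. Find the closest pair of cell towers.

B and E

Pairwise distances:
A–B: √((0.2129·111.32)² + (-0.1121·79.22)²) = √(561.691327 + 78.864381) = 25.3092 km
A–C: √((0.0809·111.32)² + (-0.1155·79.22)²) = √(81.104218 + 83.720853) = 12.8384 km
A–D: √((0.2856·111.32)² + (0.1484·79.22)²) = √(1010.794340 + 138.209367) = 33.8970 km
A–E: √((0.1738·111.32)² + (-0.0524·79.22)²) = √(374.322506 + 17.231864) = 19.7877 km
B–C: √((-0.1320·111.32)² + (-0.0034·79.22)²) = √(215.920689 + 0.072548) = 14.6967 km
B–D: √((0.0727·111.32)² + (0.2605·79.22)²) = √(65.496066 + 425.877927) = 22.1670 km
B–E: √((-0.0391·111.32)² + (0.0597·79.22)²) = √(18.945231 + 22.367546) = 6.4275 km
C–D: √((0.2047·111.32)² + (0.2639·79.22)²) = √(519.256666 + 437.067442) = 30.9245 km
C–E: √((0.0929·111.32)² + (0.0631·79.22)²) = √(106.949270 + 24.987821) = 11.4864 km
D–E: √((-0.1118·111.32)² + (-0.2008·79.22)²) = √(154.892362 + 253.044611) = 20.1974 km
Closest pair: B–E at 6.4275 km.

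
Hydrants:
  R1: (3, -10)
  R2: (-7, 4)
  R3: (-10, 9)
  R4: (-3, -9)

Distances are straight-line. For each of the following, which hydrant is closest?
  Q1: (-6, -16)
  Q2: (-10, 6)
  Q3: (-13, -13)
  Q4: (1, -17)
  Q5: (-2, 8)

Q1 at (-6, -16):
  R1: 10.82
  R2: 20.02
  R3: 25.32
  R4: 7.62
  → nearest: R4 (7.62)
Q2 at (-10, 6):
  R1: 20.62
  R2: 3.61
  R3: 3.00
  R4: 16.55
  → nearest: R3 (3.00)
Q3 at (-13, -13):
  R1: 16.28
  R2: 18.03
  R3: 22.20
  R4: 10.77
  → nearest: R4 (10.77)
Q4 at (1, -17):
  R1: 7.28
  R2: 22.47
  R3: 28.23
  R4: 8.94
  → nearest: R1 (7.28)
Q5 at (-2, 8):
  R1: 18.68
  R2: 6.40
  R3: 8.06
  R4: 17.03
  → nearest: R2 (6.40)

Q1→R4; Q2→R3; Q3→R4; Q4→R1; Q5→R2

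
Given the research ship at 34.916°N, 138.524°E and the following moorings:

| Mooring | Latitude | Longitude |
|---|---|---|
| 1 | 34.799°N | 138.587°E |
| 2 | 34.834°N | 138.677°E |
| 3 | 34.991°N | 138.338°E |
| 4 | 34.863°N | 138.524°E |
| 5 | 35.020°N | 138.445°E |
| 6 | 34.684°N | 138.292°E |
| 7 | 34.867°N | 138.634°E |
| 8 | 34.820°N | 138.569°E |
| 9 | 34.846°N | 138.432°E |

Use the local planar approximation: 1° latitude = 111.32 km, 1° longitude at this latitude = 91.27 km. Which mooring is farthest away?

Distances from 34.916°N, 138.524°E:
1: √((-0.117·111.32)² + (0.063·91.27)²) = √(169.63604 + 33.06262) = 14.237 km
2: √((-0.082·111.32)² + (0.153·91.27)²) = √(83.32477 + 195.00195) = 16.683 km
3: √((0.075·111.32)² + (-0.186·91.27)²) = √(69.70580 + 288.19205) = 18.918 km
4: √((-0.053·111.32)² + (0.000·91.27)²) = √(34.80953 + 0.00000) = 5.900 km
5: √((0.104·111.32)² + (-0.079·91.27)²) = √(134.03341 + 51.98886) = 13.639 km
6: √((-0.232·111.32)² + (-0.232·91.27)²) = √(666.99467 + 448.36538) = 33.397 km
7: √((-0.049·111.32)² + (0.110·91.27)²) = √(29.75353 + 100.79558) = 11.426 km
8: √((-0.096·111.32)² + (0.045·91.27)²) = √(114.20598 + 16.86868) = 11.449 km
9: √((-0.070·111.32)² + (-0.092·91.27)²) = √(60.72150 + 70.50692) = 11.455 km
Maximum: 6 at 33.397 km.

6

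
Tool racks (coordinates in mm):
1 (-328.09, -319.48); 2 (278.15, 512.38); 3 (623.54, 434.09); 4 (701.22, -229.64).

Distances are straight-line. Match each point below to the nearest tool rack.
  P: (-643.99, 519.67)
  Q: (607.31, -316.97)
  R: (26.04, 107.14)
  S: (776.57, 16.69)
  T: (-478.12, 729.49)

P at (-643.99, 519.67):
  1: 896.64 mm
  2: 922.17 mm
  3: 1270.42 mm
  4: 1539.82 mm
  → nearest: 1 (896.64 mm)
Q at (607.31, -316.97):
  1: 935.40 mm
  2: 892.28 mm
  3: 751.24 mm
  4: 128.24 mm
  → nearest: 4 (128.24 mm)
R at (26.04, 107.14):
  1: 554.45 mm
  2: 477.26 mm
  3: 681.10 mm
  4: 754.51 mm
  → nearest: 2 (477.26 mm)
S at (776.57, 16.69):
  1: 1154.68 mm
  2: 702.94 mm
  3: 444.57 mm
  4: 257.60 mm
  → nearest: 4 (257.60 mm)
T at (-478.12, 729.49):
  1: 1059.64 mm
  2: 786.82 mm
  3: 1140.58 mm
  4: 1520.12 mm
  → nearest: 2 (786.82 mm)

P→1; Q→4; R→2; S→4; T→2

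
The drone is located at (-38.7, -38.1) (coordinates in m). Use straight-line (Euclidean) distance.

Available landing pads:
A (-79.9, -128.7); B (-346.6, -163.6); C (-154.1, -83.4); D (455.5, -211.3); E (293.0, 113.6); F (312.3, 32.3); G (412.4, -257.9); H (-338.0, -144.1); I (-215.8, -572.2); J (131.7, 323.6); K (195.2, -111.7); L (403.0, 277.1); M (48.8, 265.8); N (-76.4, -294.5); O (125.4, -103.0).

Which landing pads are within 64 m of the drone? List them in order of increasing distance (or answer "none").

Distances from (-38.7, -38.1):
A: √((-41.2)² + (-90.6)²) = √(1697.440 + 8208.360) = 99.5 m
B: √((-307.9)² + (-125.5)²) = √(94802.410 + 15750.250) = 332.5 m
C: √((-115.4)² + (-45.3)²) = √(13317.160 + 2052.090) = 124.0 m
D: √((494.2)² + (-173.2)²) = √(244233.640 + 29998.240) = 523.7 m
E: √((331.7)² + (151.7)²) = √(110024.890 + 23012.890) = 364.7 m
F: √((351.0)² + (70.4)²) = √(123201.000 + 4956.160) = 358.0 m
G: √((451.1)² + (-219.8)²) = √(203491.210 + 48312.040) = 501.8 m
H: √((-299.3)² + (-106.0)²) = √(89580.490 + 11236.000) = 317.5 m
I: √((-177.1)² + (-534.1)²) = √(31364.410 + 285262.810) = 562.7 m
J: √((170.4)² + (361.7)²) = √(29036.160 + 130826.890) = 399.8 m
K: √((233.9)² + (-73.6)²) = √(54709.210 + 5416.960) = 245.2 m
L: √((441.7)² + (315.2)²) = √(195098.890 + 99351.040) = 542.6 m
M: √((87.5)² + (303.9)²) = √(7656.250 + 92355.210) = 316.2 m
N: √((-37.7)² + (-256.4)²) = √(1421.290 + 65740.960) = 259.2 m
O: √((164.1)² + (-64.9)²) = √(26928.810 + 4212.010) = 176.5 m
Threshold 64 m: none within range.

none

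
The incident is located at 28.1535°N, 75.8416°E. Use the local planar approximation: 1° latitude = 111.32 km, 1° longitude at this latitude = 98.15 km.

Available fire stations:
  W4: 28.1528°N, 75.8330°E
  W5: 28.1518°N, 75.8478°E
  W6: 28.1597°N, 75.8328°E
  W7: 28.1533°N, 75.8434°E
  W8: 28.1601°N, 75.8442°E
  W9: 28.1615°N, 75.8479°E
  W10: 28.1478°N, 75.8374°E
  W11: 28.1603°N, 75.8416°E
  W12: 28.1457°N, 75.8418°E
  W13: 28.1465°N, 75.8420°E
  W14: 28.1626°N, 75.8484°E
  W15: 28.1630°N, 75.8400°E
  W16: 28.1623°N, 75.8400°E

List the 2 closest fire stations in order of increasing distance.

W7, W5

Distances from 28.1535°N, 75.8416°E:
W4: √((-0.0007·111.32)² + (-0.0086·98.15)²) = √(0.006072 + 0.712488) = 0.8477 km
W5: √((-0.0017·111.32)² + (0.0062·98.15)²) = √(0.035813 + 0.370309) = 0.6373 km
W6: √((0.0062·111.32)² + (-0.0088·98.15)²) = √(0.476354 + 0.746012) = 1.1056 km
W7: √((-0.0002·111.32)² + (0.0018·98.15)²) = √(0.000496 + 0.031212) = 0.1781 km
W8: √((0.0066·111.32)² + (0.0026·98.15)²) = √(0.539802 + 0.065122) = 0.7778 km
W9: √((0.0080·111.32)² + (0.0063·98.15)²) = √(0.793097 + 0.382351) = 1.0842 km
W10: √((-0.0057·111.32)² + (-0.0042·98.15)²) = √(0.402621 + 0.169934) = 0.7567 km
W11: √((0.0068·111.32)² + (0.0000·98.15)²) = √(0.573013 + 0.000000) = 0.7570 km
W12: √((-0.0078·111.32)² + (0.0002·98.15)²) = √(0.753938 + 0.000385) = 0.8685 km
W13: √((-0.0070·111.32)² + (0.0004·98.15)²) = √(0.607215 + 0.001541) = 0.7802 km
W14: √((0.0091·111.32)² + (0.0068·98.15)²) = √(1.026193 + 0.445449) = 1.2131 km
W15: √((0.0095·111.32)² + (-0.0016·98.15)²) = √(1.118391 + 0.024662) = 1.0691 km
W16: √((0.0088·111.32)² + (-0.0016·98.15)²) = √(0.959648 + 0.024662) = 0.9921 km
Sorted: W7 (0.1781 km) < W5 (0.6373 km) < W10 (0.7567 km) < W11 (0.7570 km) < …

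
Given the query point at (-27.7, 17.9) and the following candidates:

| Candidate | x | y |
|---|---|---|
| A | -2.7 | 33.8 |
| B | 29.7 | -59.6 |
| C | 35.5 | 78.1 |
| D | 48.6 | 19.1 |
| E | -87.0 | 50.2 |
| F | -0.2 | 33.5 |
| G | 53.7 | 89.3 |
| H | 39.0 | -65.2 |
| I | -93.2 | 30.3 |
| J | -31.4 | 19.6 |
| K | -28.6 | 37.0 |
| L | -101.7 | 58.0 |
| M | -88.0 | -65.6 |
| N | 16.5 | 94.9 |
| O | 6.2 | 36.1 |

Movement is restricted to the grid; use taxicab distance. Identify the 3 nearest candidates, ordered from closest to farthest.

J, K, A

Distances from (-27.7, 17.9):
A: 40.9
B: 134.9
C: 123.4
D: 77.5
E: 91.6
F: 43.1
G: 152.8
H: 149.8
I: 77.9
J: 5.4
K: 20.0
L: 114.1
M: 143.8
N: 121.2
O: 52.1
Sorted: J (5.4) < K (20.0) < A (40.9) < F (43.1) < O (52.1) < …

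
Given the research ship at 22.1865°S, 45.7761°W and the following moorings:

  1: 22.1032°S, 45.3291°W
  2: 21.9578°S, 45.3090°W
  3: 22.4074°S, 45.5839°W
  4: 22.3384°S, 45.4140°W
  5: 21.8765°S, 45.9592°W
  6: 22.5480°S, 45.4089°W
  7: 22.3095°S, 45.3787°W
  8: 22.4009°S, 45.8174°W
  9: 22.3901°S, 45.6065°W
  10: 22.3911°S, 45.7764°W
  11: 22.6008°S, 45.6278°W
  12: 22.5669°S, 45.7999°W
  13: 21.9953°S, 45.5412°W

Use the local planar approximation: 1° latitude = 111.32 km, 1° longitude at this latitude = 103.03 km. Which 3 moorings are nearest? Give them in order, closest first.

10, 8, 9

Distances from 22.1865°S, 45.7761°W:
1: √((0.0833·111.32)² + (0.4470·103.03)²) = √(85.987713 + 2121.008680) = 46.9787 km
2: √((0.2287·111.32)² + (0.4671·103.03)²) = √(648.154775 + 2316.045751) = 54.4445 km
3: √((-0.2209·111.32)² + (0.1922·103.03)²) = √(604.697018 + 392.133699) = 31.5726 km
4: √((-0.1519·111.32)² + (0.3621·103.03)²) = √(285.931461 + 1391.824411) = 40.9604 km
5: √((0.3100·111.32)² + (-0.1831·103.03)²) = √(1190.884885 + 355.880415) = 39.3289 km
6: √((-0.3615·111.32)² + (0.3672·103.03)²) = √(1619.433051 + 1431.306833) = 55.2335 km
7: √((-0.1230·111.32)² + (0.3974·103.03)²) = √(187.480722 + 1676.421126) = 43.1729 km
8: √((-0.2144·111.32)² + (-0.0413·103.03)²) = √(569.634071 + 18.106208) = 24.2434 km
9: √((-0.2036·111.32)² + (0.1696·103.03)²) = √(513.690983 + 305.336762) = 28.6187 km
10: √((-0.2046·111.32)² + (-0.0003·103.03)²) = √(518.749456 + 0.000955) = 22.7761 km
11: √((-0.4143·111.32)² + (0.1483·103.03)²) = √(2127.042962 + 233.458506) = 48.5850 km
12: √((-0.3804·111.32)² + (-0.0238·103.03)²) = √(1793.194557 + 6.012863) = 42.4171 km
13: √((0.1912·111.32)² + (0.2349·103.03)²) = √(453.025002 + 585.724558) = 32.2296 km
Sorted: 10 (22.7761 km) < 8 (24.2434 km) < 9 (28.6187 km) < 3 (31.5726 km) < 13 (32.2296 km) < …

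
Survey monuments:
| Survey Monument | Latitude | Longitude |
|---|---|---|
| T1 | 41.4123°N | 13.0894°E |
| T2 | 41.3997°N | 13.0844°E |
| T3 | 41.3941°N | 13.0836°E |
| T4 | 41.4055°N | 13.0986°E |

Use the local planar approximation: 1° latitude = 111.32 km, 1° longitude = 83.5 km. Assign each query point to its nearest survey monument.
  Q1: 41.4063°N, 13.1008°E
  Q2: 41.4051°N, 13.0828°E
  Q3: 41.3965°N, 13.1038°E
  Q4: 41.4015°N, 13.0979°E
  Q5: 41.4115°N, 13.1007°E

Q1 at 41.4063°N, 13.1008°E:
  T1: 1.1629 km
  T2: 1.5540 km
  T3: 1.9766 km
  T4: 0.2041 km
  → nearest: T4 (0.2041 km)
Q2 at 41.4051°N, 13.0828°E:
  T1: 0.9727 km
  T2: 0.6158 km
  T3: 1.2263 km
  T4: 1.3201 km
  → nearest: T2 (0.6158 km)
Q3 at 41.3965°N, 13.1038°E:
  T1: 2.1306 km
  T2: 1.6586 km
  T3: 1.7077 km
  T4: 1.0919 km
  → nearest: T4 (1.0919 km)
Q4 at 41.4015°N, 13.0979°E:
  T1: 1.3961 km
  T2: 1.1449 km
  T3: 1.4506 km
  T4: 0.4491 km
  → nearest: T4 (0.4491 km)
Q5 at 41.4115°N, 13.1007°E:
  T1: 0.9477 km
  T2: 1.8915 km
  T3: 2.4064 km
  T4: 0.6906 km
  → nearest: T4 (0.6906 km)

Q1→T4; Q2→T2; Q3→T4; Q4→T4; Q5→T4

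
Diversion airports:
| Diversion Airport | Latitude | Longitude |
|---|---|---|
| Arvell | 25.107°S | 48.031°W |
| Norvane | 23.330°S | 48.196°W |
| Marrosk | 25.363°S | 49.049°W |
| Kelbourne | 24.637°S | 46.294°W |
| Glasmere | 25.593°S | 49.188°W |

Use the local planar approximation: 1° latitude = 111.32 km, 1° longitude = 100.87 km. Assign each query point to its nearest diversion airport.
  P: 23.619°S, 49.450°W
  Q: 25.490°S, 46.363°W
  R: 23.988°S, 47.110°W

P→Norvane; Q→Kelbourne; R→Kelbourne

P at 23.619°S, 49.450°W:
  Arvell: 218.919 km
  Norvane: 130.518 km
  Marrosk: 198.311 km
  Kelbourne: 337.915 km
  Glasmere: 221.329 km
  → nearest: Norvane (130.518 km)
Q at 25.490°S, 46.363°W:
  Arvell: 173.569 km
  Norvane: 303.320 km
  Marrosk: 271.305 km
  Kelbourne: 95.211 km
  Glasmere: 285.188 km
  → nearest: Kelbourne (95.211 km)
R at 23.988°S, 47.110°W:
  Arvell: 155.395 km
  Norvane: 131.778 km
  Marrosk: 248.361 km
  Kelbourne: 109.519 km
  Glasmere: 275.423 km
  → nearest: Kelbourne (109.519 km)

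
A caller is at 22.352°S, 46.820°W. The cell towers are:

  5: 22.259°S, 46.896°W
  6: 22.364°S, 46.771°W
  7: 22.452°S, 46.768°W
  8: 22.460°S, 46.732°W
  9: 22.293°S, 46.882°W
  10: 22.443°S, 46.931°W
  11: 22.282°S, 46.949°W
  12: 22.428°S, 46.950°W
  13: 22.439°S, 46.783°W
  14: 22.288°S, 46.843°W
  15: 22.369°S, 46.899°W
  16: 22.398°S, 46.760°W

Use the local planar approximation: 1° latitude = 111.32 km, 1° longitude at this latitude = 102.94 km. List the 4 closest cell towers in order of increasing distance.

6, 14, 16, 15

Distances from 22.352°S, 46.820°W:
5: √((0.093·111.32)² + (-0.076·102.94)²) = √(107.17964 + 61.20621) = 12.976 km
6: √((-0.012·111.32)² + (0.049·102.94)²) = √(1.78447 + 25.44254) = 5.218 km
7: √((-0.100·111.32)² + (0.052·102.94)²) = √(123.92142 + 28.65332) = 12.352 km
8: √((-0.108·111.32)² + (0.088·102.94)²) = √(144.54195 + 82.06041) = 15.053 km
9: √((0.059·111.32)² + (-0.062·102.94)²) = √(43.13705 + 40.73350) = 9.158 km
10: √((-0.091·111.32)² + (-0.111·102.94)²) = √(102.61933 + 130.56125) = 15.270 km
11: √((0.070·111.32)² + (-0.129·102.94)²) = √(60.72150 + 176.33875) = 15.397 km
12: √((-0.076·111.32)² + (-0.130·102.94)²) = √(71.57701 + 179.08328) = 15.832 km
13: √((-0.087·111.32)² + (0.037·102.94)²) = √(93.79613 + 14.50681) = 10.407 km
14: √((0.064·111.32)² + (-0.023·102.94)²) = √(50.75822 + 5.60562) = 7.508 km
15: √((-0.017·111.32)² + (-0.079·102.94)²) = √(3.58133 + 66.13365) = 8.350 km
16: √((-0.046·111.32)² + (0.060·102.94)²) = √(26.22177 + 38.14792) = 8.023 km
Sorted: 6 (5.218 km) < 14 (7.508 km) < 16 (8.023 km) < 15 (8.350 km) < 9 (9.158 km) < 13 (10.407 km) < …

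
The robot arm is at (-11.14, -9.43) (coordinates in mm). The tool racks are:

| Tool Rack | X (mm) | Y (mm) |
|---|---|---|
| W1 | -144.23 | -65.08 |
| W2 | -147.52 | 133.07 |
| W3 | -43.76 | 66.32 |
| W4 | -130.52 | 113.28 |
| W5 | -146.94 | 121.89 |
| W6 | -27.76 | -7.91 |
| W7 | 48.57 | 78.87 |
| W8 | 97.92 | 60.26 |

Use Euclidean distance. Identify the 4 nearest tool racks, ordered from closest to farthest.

Distances from (-11.14, -9.43):
W1: √((-133.09)² + (-55.65)²) = √(17712.9481 + 3096.9225) = 144.26 mm
W2: √((-136.38)² + (142.50)²) = √(18599.5044 + 20306.2500) = 197.25 mm
W3: √((-32.62)² + (75.75)²) = √(1064.0644 + 5738.0625) = 82.48 mm
W4: √((-119.38)² + (122.71)²) = √(14251.5844 + 15057.7441) = 171.20 mm
W5: √((-135.80)² + (131.32)²) = √(18441.6400 + 17244.9424) = 188.91 mm
W6: √((-16.62)² + (1.52)²) = √(276.2244 + 2.3104) = 16.69 mm
W7: √((59.71)² + (88.30)²) = √(3565.2841 + 7796.8900) = 106.59 mm
W8: √((109.06)² + (69.69)²) = √(11894.0836 + 4856.6961) = 129.42 mm
Sorted: W6 (16.69 mm) < W3 (82.48 mm) < W7 (106.59 mm) < W8 (129.42 mm) < W1 (144.26 mm) < W4 (171.20 mm) < …

W6, W3, W7, W8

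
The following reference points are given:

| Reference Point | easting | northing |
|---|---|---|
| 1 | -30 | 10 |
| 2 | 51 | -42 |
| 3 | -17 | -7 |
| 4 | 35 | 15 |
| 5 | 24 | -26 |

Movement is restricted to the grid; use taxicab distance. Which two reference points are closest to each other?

1 and 3

Pairwise distances:
1–3: |13| + |-17| = 13 + 17 = 30
2–5: |-27| + |16| = 27 + 16 = 43
4–5: |-11| + |-41| = 11 + 41 = 52
3–5: |41| + |-19| = 41 + 19 = 60
1–4: |65| + |5| = 65 + 5 = 70
2–4: |-16| + |57| = 16 + 57 = 73
3–4: |52| + |22| = 52 + 22 = 74
1–5: |54| + |-36| = 54 + 36 = 90
2–3: |-68| + |35| = 68 + 35 = 103
1–2: |81| + |-52| = 81 + 52 = 133
Closest pair: 1–3 at 30.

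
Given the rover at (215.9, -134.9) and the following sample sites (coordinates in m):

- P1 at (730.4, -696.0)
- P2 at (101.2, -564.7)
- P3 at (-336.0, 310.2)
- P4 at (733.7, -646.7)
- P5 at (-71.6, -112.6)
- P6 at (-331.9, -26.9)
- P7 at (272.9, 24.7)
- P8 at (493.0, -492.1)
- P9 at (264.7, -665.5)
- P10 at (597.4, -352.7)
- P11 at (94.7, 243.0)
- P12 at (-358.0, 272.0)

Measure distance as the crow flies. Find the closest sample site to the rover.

P7

Distances from (215.9, -134.9):
P1: √((514.5)² + (-561.1)²) = √(264710.250 + 314833.210) = 761.3 m
P2: √((-114.7)² + (-429.8)²) = √(13156.090 + 184728.040) = 444.8 m
P3: √((-551.9)² + (445.1)²) = √(304593.610 + 198114.010) = 709.0 m
P4: √((517.8)² + (-511.8)²) = √(268116.840 + 261939.240) = 728.0 m
P5: √((-287.5)² + (22.3)²) = √(82656.250 + 497.290) = 288.4 m
P6: √((-547.8)² + (108.0)²) = √(300084.840 + 11664.000) = 558.3 m
P7: √((57.0)² + (159.6)²) = √(3249.000 + 25472.160) = 169.5 m
P8: √((277.1)² + (-357.2)²) = √(76784.410 + 127591.840) = 452.1 m
P9: √((48.8)² + (-530.6)²) = √(2381.440 + 281536.360) = 532.8 m
P10: √((381.5)² + (-217.8)²) = √(145542.250 + 47436.840) = 439.3 m
P11: √((-121.2)² + (377.9)²) = √(14689.440 + 142808.410) = 396.9 m
P12: √((-573.9)² + (406.9)²) = √(329361.210 + 165567.610) = 703.5 m
Minimum: P7 at 169.5 m.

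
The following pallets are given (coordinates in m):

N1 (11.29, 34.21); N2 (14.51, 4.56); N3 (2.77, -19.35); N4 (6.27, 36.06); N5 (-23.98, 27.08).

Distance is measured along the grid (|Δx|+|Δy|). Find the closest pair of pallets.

Pairwise distances:
N1–N2: |3.22| + |-29.65| = 3.22 + 29.65 = 32.87 m
N1–N3: |-8.52| + |-53.56| = 8.52 + 53.56 = 62.08 m
N1–N4: |-5.02| + |1.85| = 5.02 + 1.85 = 6.87 m
N1–N5: |-35.27| + |-7.13| = 35.27 + 7.13 = 42.40 m
N2–N3: |-11.74| + |-23.91| = 11.74 + 23.91 = 35.65 m
N2–N4: |-8.24| + |31.50| = 8.24 + 31.50 = 39.74 m
N2–N5: |-38.49| + |22.52| = 38.49 + 22.52 = 61.01 m
N3–N4: |3.50| + |55.41| = 3.50 + 55.41 = 58.91 m
N3–N5: |-26.75| + |46.43| = 26.75 + 46.43 = 73.18 m
N4–N5: |-30.25| + |-8.98| = 30.25 + 8.98 = 39.23 m
Closest pair: N1–N4 at 6.87 m.

N1 and N4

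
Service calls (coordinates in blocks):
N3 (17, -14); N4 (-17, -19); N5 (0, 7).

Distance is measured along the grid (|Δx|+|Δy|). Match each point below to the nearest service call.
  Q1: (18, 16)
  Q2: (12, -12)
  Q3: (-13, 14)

Q1 at (18, 16):
  N3: |-1| + |-30| = 1 + 30 = 31 blocks
  N4: |-35| + |-35| = 35 + 35 = 70 blocks
  N5: |-18| + |-9| = 18 + 9 = 27 blocks
  → nearest: N5 (27 blocks)
Q2 at (12, -12):
  N3: |5| + |-2| = 5 + 2 = 7 blocks
  N4: |-29| + |-7| = 29 + 7 = 36 blocks
  N5: |-12| + |19| = 12 + 19 = 31 blocks
  → nearest: N3 (7 blocks)
Q3 at (-13, 14):
  N3: |30| + |-28| = 30 + 28 = 58 blocks
  N4: |-4| + |-33| = 4 + 33 = 37 blocks
  N5: |13| + |-7| = 13 + 7 = 20 blocks
  → nearest: N5 (20 blocks)

Q1→N5; Q2→N3; Q3→N5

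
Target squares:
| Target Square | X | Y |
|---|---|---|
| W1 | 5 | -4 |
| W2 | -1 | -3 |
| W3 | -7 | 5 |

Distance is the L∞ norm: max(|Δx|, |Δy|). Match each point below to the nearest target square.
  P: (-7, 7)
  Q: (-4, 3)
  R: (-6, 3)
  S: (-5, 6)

P at (-7, 7):
  W1: 12
  W2: 10
  W3: 2
  → nearest: W3 (2)
Q at (-4, 3):
  W1: 9
  W2: 6
  W3: 3
  → nearest: W3 (3)
R at (-6, 3):
  W1: 11
  W2: 6
  W3: 2
  → nearest: W3 (2)
S at (-5, 6):
  W1: 10
  W2: 9
  W3: 2
  → nearest: W3 (2)

P→W3; Q→W3; R→W3; S→W3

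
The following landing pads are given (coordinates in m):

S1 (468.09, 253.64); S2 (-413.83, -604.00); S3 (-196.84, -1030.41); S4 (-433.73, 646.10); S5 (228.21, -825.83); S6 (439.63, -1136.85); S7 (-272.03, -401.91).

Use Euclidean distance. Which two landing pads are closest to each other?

Pairwise distances:
S1–S2: 1230.17 m
S1–S3: 1446.00 m
S1–S4: 983.52 m
S1–S5: 1105.80 m
S1–S6: 1390.78 m
S1–S7: 988.70 m
S2–S3: 478.45 m
S2–S4: 1250.26 m
S2–S5: 679.28 m
S2–S6: 1006.14 m
S2–S7: 246.88 m
S3–S4: 1693.16 m
S3–S5: 471.72 m
S3–S6: 645.31 m
S3–S7: 632.98 m
S4–S5: 1613.92 m
S4–S6: 1985.36 m
S4–S7: 1060.41 m
S5–S6: 376.07 m
S5–S7: 655.70 m
S6–S7: 1023.03 m
Closest pair: S2–S7 at 246.88 m.

S2 and S7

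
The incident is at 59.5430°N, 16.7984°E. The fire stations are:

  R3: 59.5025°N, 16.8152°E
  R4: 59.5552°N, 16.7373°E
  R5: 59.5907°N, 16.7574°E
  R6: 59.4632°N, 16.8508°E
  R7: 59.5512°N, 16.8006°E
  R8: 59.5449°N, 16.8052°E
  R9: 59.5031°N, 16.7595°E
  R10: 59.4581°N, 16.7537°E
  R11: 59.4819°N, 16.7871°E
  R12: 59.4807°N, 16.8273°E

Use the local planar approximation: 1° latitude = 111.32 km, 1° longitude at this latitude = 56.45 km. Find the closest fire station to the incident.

R8

Distances from 59.5430°N, 16.7984°E:
R3: √((-0.0405·111.32)² + (0.0168·56.45)²) = √(20.326212 + 0.899387) = 4.6071 km
R4: √((0.0122·111.32)² + (-0.0611·56.45)²) = √(1.844446 + 11.896256) = 3.7068 km
R5: √((0.0477·111.32)² + (-0.0410·56.45)²) = √(28.195718 + 5.356679) = 5.7924 km
R6: √((-0.0798·111.32)² + (0.0524·56.45)²) = √(78.913658 + 8.749646) = 9.3629 km
R7: √((0.0082·111.32)² + (0.0022·56.45)²) = √(0.833248 + 0.015423) = 0.9212 km
R8: √((0.0019·111.32)² + (0.0068·56.45)²) = √(0.044736 + 0.147348) = 0.4383 km
R9: √((-0.0399·111.32)² + (-0.0389·56.45)²) = √(19.728415 + 4.821999) = 4.9548 km
R10: √((-0.0849·111.32)² + (-0.0447·56.45)²) = √(89.322686 + 6.367119) = 9.7821 km
R11: √((-0.0611·111.32)² + (-0.0113·56.45)²) = √(46.262470 + 0.406897) = 6.8315 km
R12: √((-0.0623·111.32)² + (0.0289·56.45)²) = √(48.097498 + 2.661482) = 7.1245 km
Minimum: R8 at 0.4383 km.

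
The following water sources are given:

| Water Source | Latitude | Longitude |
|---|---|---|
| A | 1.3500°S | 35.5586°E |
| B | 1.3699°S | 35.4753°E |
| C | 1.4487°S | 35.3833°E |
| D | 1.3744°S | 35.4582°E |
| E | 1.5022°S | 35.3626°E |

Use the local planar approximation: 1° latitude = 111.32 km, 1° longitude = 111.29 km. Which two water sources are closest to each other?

B and D

Pairwise distances:
A–B: 9.5315 km
A–C: 22.3903 km
A–D: 11.4989 km
A–E: 27.6200 km
B–C: 13.4825 km
B–D: 1.9679 km
B–E: 19.3446 km
C–D: 11.7428 km
C–E: 6.3856 km
D–E: 17.7650 km
Closest pair: B–D at 1.9679 km.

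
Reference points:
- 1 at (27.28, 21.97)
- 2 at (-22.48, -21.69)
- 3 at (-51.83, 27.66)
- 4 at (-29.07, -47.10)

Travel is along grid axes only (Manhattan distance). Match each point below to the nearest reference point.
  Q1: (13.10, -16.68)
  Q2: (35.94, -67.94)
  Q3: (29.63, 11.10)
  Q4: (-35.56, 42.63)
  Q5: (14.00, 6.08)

Q1→2; Q2→4; Q3→1; Q4→3; Q5→1

Q1 at (13.10, -16.68):
  1: 52.83
  2: 40.59
  3: 109.27
  4: 72.59
  → nearest: 2 (40.59)
Q2 at (35.94, -67.94):
  1: 98.57
  2: 104.67
  3: 183.37
  4: 85.85
  → nearest: 4 (85.85)
Q3 at (29.63, 11.10):
  1: 13.22
  2: 84.90
  3: 98.02
  4: 116.90
  → nearest: 1 (13.22)
Q4 at (-35.56, 42.63):
  1: 83.50
  2: 77.40
  3: 31.24
  4: 96.22
  → nearest: 3 (31.24)
Q5 at (14.00, 6.08):
  1: 29.17
  2: 64.25
  3: 87.41
  4: 96.25
  → nearest: 1 (29.17)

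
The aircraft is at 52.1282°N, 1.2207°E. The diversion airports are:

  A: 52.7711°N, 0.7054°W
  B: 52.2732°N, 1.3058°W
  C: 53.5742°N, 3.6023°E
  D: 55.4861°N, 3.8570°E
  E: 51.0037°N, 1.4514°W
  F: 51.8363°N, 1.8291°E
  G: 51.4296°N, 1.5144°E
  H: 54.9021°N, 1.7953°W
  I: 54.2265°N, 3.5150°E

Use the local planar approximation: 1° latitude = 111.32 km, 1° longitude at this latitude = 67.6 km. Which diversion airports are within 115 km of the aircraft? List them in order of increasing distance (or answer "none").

Distances from 52.1282°N, 1.2207°E:
A: √((0.6429·111.32)² + (-1.9261·67.6)²) = √(5121.925378 + 16953.175363) = 148.5769 km
B: √((0.1450·111.32)² + (-2.5265·67.6)²) = √(260.544794 + 29169.702314) = 171.5525 km
C: √((1.4460·111.32)² + (2.3816·67.6)²) = √(25910.928818 + 25919.763535) = 227.6636 km
D: √((3.3579·111.32)² + (2.6363·67.6)²) = √(139727.507575 + 31760.187025) = 414.1107 km
E: √((-1.1245·111.32)² + (-2.6721·67.6)²) = √(15669.867163 + 32628.627505) = 219.7692 km
F: √((-0.2919·111.32)² + (0.6084·67.6)²) = √(1055.880052 + 1691.499223) = 52.4154 km
G: √((-0.6986·111.32)² + (0.2937·67.6)²) = √(6047.885465 + 394.186081) = 80.2625 km
H: √((2.7739·111.32)² + (-3.0160·67.6)²) = √(95351.602534 + 41567.706819) = 370.0261 km
I: √((2.0983·111.32)² + (2.2943·67.6)²) = √(54560.903901 + 24054.359764) = 280.3841 km
Threshold 115 km: F (52.4154 km), G (80.2625 km) are within range.

F, G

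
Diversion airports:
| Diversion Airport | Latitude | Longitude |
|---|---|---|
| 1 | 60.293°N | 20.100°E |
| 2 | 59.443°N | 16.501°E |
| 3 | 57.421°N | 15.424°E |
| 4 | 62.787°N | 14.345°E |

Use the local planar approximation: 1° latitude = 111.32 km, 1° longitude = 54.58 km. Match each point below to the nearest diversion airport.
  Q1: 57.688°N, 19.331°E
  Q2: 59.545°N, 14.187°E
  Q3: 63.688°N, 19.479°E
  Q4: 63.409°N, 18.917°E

Q1→3; Q2→2; Q3→4; Q4→4

Q1 at 57.688°N, 19.331°E:
  1: √((2.605·111.32)² + (0.769·54.58)²) = √(84093.38813 + 1761.65046) = 293.010 km
  2: √((1.755·111.32)² + (-2.830·54.58)²) = √(38168.10840 + 23858.32409) = 249.051 km
  3: √((-0.267·111.32)² + (-3.907·54.58)²) = √(883.42344 + 45473.02913) = 215.305 km
  4: √((5.099·111.32)² + (-4.986·54.58)²) = √(322193.23636 + 74057.93718) = 629.485 km
  → nearest: 3 (215.305 km)
Q2 at 59.545°N, 14.187°E:
  1: √((0.748·111.32)² + (5.913·54.58)²) = √(6933.45324 + 104155.64691) = 333.300 km
  2: √((-0.102·111.32)² + (2.314·54.58)²) = √(128.92785 + 15951.21512) = 126.808 km
  3: √((-2.124·111.32)² + (1.237·54.58)²) = √(55905.61381 + 4558.33734) = 245.894 km
  4: √((3.242·111.32)² + (0.158·54.58)²) = √(130248.40579 + 74.36717) = 361.002 km
  → nearest: 2 (126.808 km)
Q3 at 63.688°N, 19.479°E:
  1: √((-3.395·111.32)² + (0.621·54.58)²) = √(142832.14311 + 1148.81544) = 379.448 km
  2: √((-4.245·111.32)² + (-2.978·54.58)²) = √(223306.71585 + 26419.00454) = 499.726 km
  3: √((-6.267·111.32)² + (-4.055·54.58)²) = √(486704.97409 + 48983.38342) = 731.907 km
  4: √((-0.901·111.32)² + (-5.134·54.58)²) = √(10059.95359 + 78519.72888) = 297.623 km
  → nearest: 4 (297.623 km)
Q4 at 63.409°N, 18.917°E:
  1: √((-3.116·111.32)² + (1.183·54.58)²) = √(120320.96138 + 4169.04470) = 352.831 km
  2: √((-3.966·111.32)² + (-2.416·54.58)²) = √(194917.94098 + 17388.45207) = 460.767 km
  3: √((-5.988·111.32)² + (-3.493·54.58)²) = √(444334.44236 + 36346.63703) = 693.312 km
  4: √((-0.622·111.32)² + (-4.572·54.58)²) = √(4794.32162 + 62270.09182) = 258.968 km
  → nearest: 4 (258.968 km)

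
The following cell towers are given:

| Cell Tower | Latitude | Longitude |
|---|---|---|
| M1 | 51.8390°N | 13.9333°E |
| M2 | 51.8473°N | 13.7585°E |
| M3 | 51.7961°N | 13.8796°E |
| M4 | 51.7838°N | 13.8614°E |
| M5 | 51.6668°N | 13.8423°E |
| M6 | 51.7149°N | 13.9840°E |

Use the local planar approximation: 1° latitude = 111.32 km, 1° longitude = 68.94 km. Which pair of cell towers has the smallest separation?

Pairwise distances:
M1–M2: 12.0861 km
M1–M3: 6.0425 km
M1–M4: 7.8949 km
M1–M5: 20.1698 km
M1–M6: 14.2501 km
M2–M3: 10.1087 km
M2–M4: 10.0146 km
M2–M5: 20.9073 km
M2–M6: 21.4221 km
M3–M4: 1.8572 km
M3–M5: 14.6216 km
M3–M6: 11.5546 km
M4–M5: 13.0908 km
M4–M6: 11.4134 km
M5–M6: 11.1400 km
Closest pair: M3–M4 at 1.8572 km.

M3 and M4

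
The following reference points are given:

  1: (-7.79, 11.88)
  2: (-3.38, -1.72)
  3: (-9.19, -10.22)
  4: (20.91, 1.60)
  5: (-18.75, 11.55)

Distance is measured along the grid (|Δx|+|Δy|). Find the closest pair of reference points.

1 and 5

Pairwise distances:
1–2: |4.41| + |-13.60| = 4.41 + 13.60 = 18.01
1–3: |-1.40| + |-22.10| = 1.40 + 22.10 = 23.50
1–4: |28.70| + |-10.28| = 28.70 + 10.28 = 38.98
1–5: |-10.96| + |-0.33| = 10.96 + 0.33 = 11.29
2–3: |-5.81| + |-8.50| = 5.81 + 8.50 = 14.31
2–4: |24.29| + |3.32| = 24.29 + 3.32 = 27.61
2–5: |-15.37| + |13.27| = 15.37 + 13.27 = 28.64
3–4: |30.10| + |11.82| = 30.10 + 11.82 = 41.92
3–5: |-9.56| + |21.77| = 9.56 + 21.77 = 31.33
4–5: |-39.66| + |9.95| = 39.66 + 9.95 = 49.61
Closest pair: 1–5 at 11.29.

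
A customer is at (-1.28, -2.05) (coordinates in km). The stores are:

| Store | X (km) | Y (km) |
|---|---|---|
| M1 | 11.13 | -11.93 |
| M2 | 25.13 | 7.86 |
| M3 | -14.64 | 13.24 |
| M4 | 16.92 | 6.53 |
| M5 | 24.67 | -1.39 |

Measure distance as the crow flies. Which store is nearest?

M1

Distances from (-1.28, -2.05):
M1: 15.86 km
M2: 28.21 km
M3: 20.30 km
M4: 20.12 km
M5: 25.96 km
Minimum: M1 at 15.86 km.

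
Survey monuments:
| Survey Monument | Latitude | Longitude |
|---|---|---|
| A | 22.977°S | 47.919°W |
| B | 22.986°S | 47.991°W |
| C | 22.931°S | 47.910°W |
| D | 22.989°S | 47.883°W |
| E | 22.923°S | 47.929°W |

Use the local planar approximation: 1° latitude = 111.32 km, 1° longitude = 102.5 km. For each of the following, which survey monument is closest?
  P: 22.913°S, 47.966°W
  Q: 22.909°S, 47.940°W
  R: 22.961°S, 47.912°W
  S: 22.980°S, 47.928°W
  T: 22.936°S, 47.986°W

P→E; Q→E; R→A; S→A; T→B

P at 22.913°S, 47.966°W:
  A: 8.600 km
  B: 8.521 km
  C: 6.080 km
  D: 11.998 km
  E: 3.953 km
  → nearest: E (3.953 km)
Q at 22.909°S, 47.940°W:
  A: 7.870 km
  B: 10.040 km
  C: 3.931 km
  D: 10.651 km
  E: 1.924 km
  → nearest: E (1.924 km)
R at 22.961°S, 47.912°W:
  A: 1.920 km
  B: 8.562 km
  C: 3.346 km
  D: 4.307 km
  E: 4.575 km
  → nearest: A (1.920 km)
S at 22.980°S, 47.928°W:
  A: 0.981 km
  B: 6.492 km
  C: 5.758 km
  D: 4.720 km
  E: 6.346 km
  → nearest: A (0.981 km)
T at 22.936°S, 47.986°W:
  A: 8.246 km
  B: 5.590 km
  C: 7.810 km
  D: 12.094 km
  E: 6.019 km
  → nearest: B (5.590 km)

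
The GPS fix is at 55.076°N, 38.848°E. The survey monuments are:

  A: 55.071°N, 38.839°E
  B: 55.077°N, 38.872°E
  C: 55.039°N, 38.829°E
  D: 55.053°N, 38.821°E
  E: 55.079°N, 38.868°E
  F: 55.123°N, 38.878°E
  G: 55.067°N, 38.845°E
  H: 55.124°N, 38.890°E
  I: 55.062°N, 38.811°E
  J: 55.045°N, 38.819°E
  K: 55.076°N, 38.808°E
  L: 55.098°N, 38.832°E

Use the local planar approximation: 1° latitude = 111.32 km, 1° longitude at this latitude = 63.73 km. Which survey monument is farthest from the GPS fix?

H

Distances from 55.076°N, 38.848°E:
A: 0.799 km
B: 1.534 km
C: 4.293 km
D: 3.085 km
E: 1.318 km
F: 5.570 km
G: 1.020 km
H: 5.976 km
I: 2.826 km
J: 3.915 km
K: 2.549 km
L: 2.653 km
Maximum: H at 5.976 km.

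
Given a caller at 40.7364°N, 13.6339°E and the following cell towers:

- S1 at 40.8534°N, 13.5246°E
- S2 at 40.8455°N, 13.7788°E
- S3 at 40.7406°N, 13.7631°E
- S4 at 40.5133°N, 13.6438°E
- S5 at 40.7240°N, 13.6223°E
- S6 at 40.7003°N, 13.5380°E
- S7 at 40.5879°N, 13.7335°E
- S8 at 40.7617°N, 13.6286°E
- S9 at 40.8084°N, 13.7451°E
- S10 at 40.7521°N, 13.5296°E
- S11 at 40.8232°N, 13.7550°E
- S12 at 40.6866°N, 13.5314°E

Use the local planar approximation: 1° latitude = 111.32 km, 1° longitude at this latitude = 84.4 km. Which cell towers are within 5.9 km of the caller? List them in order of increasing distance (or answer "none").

Distances from 40.7364°N, 13.6339°E:
S1: 15.9604 km
S2: 17.2355 km
S3: 10.9145 km
S4: 24.8495 km
S5: 1.6923 km
S6: 9.0367 km
S7: 18.5456 km
S8: 2.8517 km
S9: 12.3420 km
S10: 8.9747 km
S11: 14.0652 km
S12: 10.2749 km
Threshold 5.9 km: S5 (1.6923 km), S8 (2.8517 km) are within range.

S5, S8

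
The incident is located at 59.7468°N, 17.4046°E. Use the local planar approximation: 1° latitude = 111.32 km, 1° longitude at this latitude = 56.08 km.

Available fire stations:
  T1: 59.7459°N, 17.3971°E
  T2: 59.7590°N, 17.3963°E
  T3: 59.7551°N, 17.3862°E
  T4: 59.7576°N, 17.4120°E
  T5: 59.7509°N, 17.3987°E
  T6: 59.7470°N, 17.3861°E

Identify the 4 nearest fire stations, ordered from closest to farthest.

T1, T5, T6, T4

Distances from 59.7468°N, 17.4046°E:
T1: √((-0.0009·111.32)² + (-0.0075·56.08)²) = √(0.010038 + 0.176904) = 0.4324 km
T2: √((0.0122·111.32)² + (-0.0083·56.08)²) = √(1.844446 + 0.216657) = 1.4357 km
T3: √((0.0083·111.32)² + (-0.0184·56.08)²) = √(0.853695 + 1.064760) = 1.3851 km
T4: √((0.0108·111.32)² + (0.0074·56.08)²) = √(1.445419 + 0.172218) = 1.2719 km
T5: √((0.0041·111.32)² + (-0.0059·56.08)²) = √(0.208312 + 0.109476) = 0.5637 km
T6: √((0.0002·111.32)² + (-0.0185·56.08)²) = √(0.000496 + 1.076365) = 1.0377 km
Sorted: T1 (0.4324 km) < T5 (0.5637 km) < T6 (1.0377 km) < T4 (1.2719 km) < T3 (1.3851 km) < T2 (1.4357 km)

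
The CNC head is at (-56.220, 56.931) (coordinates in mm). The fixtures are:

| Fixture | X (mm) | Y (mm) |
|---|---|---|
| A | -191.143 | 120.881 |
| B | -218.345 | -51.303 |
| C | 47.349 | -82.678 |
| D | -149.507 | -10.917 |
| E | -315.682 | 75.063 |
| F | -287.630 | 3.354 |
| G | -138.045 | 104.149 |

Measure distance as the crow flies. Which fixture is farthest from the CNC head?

Distances from (-56.220, 56.931):
A: √((-134.923)² + (63.950)²) = √(18204.21593 + 4089.60250) = 149.311 mm
B: √((-162.125)² + (-108.234)²) = √(26284.51562 + 11714.59876) = 194.934 mm
C: √((103.569)² + (-139.609)²) = √(10726.53776 + 19490.67288) = 173.831 mm
D: √((-93.287)² + (-67.848)²) = √(8702.46437 + 4603.35110) = 115.351 mm
E: √((-259.462)² + (18.132)²) = √(67320.52944 + 328.76942) = 260.095 mm
F: √((-231.410)² + (-53.577)²) = √(53550.58810 + 2870.49493) = 237.531 mm
G: √((-81.825)² + (47.218)²) = √(6695.33062 + 2229.53952) = 94.472 mm
Maximum: E at 260.095 mm.

E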